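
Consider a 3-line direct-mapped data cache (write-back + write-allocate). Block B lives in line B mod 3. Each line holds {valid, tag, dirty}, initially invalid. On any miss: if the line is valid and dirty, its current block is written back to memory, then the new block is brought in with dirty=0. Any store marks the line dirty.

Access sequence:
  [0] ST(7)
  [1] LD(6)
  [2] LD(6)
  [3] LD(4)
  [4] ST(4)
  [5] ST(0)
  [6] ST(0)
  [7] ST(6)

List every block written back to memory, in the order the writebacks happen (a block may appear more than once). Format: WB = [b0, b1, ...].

WB = [7, 0]

0: W B7 → L1 miss [D]
1: R B6 → L0 miss [-]
2: R B6 → L0 hit [-]
3: R B4 → L1 miss wb→B7 [-]
4: W B4 → L1 hit [D]
5: W B0 → L0 miss [D]
6: W B0 → L0 hit [D]
7: W B6 → L0 miss wb→B0 [D]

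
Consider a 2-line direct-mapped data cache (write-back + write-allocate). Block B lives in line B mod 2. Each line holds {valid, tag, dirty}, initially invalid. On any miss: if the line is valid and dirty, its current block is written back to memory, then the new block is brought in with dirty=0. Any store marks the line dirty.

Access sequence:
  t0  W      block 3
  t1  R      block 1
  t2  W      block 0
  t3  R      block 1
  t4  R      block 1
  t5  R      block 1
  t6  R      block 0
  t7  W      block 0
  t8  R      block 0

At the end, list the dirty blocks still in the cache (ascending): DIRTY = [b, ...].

0: W B3 → L1 miss [D]
1: R B1 → L1 miss wb→B3 [-]
2: W B0 → L0 miss [D]
3: R B1 → L1 hit [-]
4: R B1 → L1 hit [-]
5: R B1 → L1 hit [-]
6: R B0 → L0 hit [D]
7: W B0 → L0 hit [D]
8: R B0 → L0 hit [D]

DIRTY = [0]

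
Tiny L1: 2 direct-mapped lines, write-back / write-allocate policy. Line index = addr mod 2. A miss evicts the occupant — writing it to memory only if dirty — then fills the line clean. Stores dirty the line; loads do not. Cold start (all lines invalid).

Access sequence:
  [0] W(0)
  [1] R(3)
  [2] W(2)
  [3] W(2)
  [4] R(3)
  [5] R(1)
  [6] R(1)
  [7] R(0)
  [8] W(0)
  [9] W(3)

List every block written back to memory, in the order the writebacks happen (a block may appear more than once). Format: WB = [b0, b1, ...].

WB = [0, 2]

0: W B0 -> L0 miss  d=D]
1: R B3 -> L1 miss  d=-]
2: W B2 -> L0 miss wb->B0  d=D]
3: W B2 -> L0 hit  d=D]
4: R B3 -> L1 hit  d=-]
5: R B1 -> L1 miss  d=-]
6: R B1 -> L1 hit  d=-]
7: R B0 -> L0 miss wb->B2  d=-]
8: W B0 -> L0 hit  d=D]
9: W B3 -> L1 miss  d=D]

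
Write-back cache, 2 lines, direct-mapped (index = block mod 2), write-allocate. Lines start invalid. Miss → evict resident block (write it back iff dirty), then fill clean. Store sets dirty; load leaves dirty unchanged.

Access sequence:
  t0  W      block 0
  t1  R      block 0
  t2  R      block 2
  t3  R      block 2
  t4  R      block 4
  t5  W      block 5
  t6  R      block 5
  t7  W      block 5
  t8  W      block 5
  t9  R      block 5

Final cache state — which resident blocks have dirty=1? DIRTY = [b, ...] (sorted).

0: W B0 → L0 miss [D]
1: R B0 → L0 hit [D]
2: R B2 → L0 miss wb→B0 [-]
3: R B2 → L0 hit [-]
4: R B4 → L0 miss [-]
5: W B5 → L1 miss [D]
6: R B5 → L1 hit [D]
7: W B5 → L1 hit [D]
8: W B5 → L1 hit [D]
9: R B5 → L1 hit [D]

DIRTY = [5]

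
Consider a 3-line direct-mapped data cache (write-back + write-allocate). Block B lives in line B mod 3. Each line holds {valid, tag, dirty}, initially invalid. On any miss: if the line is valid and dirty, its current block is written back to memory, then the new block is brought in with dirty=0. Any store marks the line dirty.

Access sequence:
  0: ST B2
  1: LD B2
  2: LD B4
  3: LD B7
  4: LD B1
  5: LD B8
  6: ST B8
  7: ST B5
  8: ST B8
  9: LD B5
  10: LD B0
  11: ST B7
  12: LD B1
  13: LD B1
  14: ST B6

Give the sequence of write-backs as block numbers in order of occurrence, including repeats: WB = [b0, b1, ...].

0: W B2 → L2 miss [D]
1: R B2 → L2 hit [D]
2: R B4 → L1 miss [-]
3: R B7 → L1 miss [-]
4: R B1 → L1 miss [-]
5: R B8 → L2 miss wb→B2 [-]
6: W B8 → L2 hit [D]
7: W B5 → L2 miss wb→B8 [D]
8: W B8 → L2 miss wb→B5 [D]
9: R B5 → L2 miss wb→B8 [-]
10: R B0 → L0 miss [-]
11: W B7 → L1 miss [D]
12: R B1 → L1 miss wb→B7 [-]
13: R B1 → L1 hit [-]
14: W B6 → L0 miss [D]

WB = [2, 8, 5, 8, 7]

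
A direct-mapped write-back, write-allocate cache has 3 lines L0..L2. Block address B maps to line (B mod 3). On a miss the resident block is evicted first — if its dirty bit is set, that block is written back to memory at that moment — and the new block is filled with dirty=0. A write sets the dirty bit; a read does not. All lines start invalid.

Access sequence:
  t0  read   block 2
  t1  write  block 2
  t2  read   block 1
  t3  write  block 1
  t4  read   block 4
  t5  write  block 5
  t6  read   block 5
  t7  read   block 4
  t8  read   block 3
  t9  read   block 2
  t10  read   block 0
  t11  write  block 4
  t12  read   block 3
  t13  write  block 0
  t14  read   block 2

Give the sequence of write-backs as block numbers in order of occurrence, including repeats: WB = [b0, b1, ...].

WB = [1, 2, 5]

  0 | R B2 → L2 miss [-]
  1 | W B2 → L2 hit [D]
  2 | R B1 → L1 miss [-]
  3 | W B1 → L1 hit [D]
  4 | R B4 → L1 miss wb→B1 [-]
  5 | W B5 → L2 miss wb→B2 [D]
  6 | R B5 → L2 hit [D]
  7 | R B4 → L1 hit [-]
  8 | R B3 → L0 miss [-]
  9 | R B2 → L2 miss wb→B5 [-]
  10 | R B0 → L0 miss [-]
  11 | W B4 → L1 hit [D]
  12 | R B3 → L0 miss [-]
  13 | W B0 → L0 miss [D]
  14 | R B2 → L2 hit [-]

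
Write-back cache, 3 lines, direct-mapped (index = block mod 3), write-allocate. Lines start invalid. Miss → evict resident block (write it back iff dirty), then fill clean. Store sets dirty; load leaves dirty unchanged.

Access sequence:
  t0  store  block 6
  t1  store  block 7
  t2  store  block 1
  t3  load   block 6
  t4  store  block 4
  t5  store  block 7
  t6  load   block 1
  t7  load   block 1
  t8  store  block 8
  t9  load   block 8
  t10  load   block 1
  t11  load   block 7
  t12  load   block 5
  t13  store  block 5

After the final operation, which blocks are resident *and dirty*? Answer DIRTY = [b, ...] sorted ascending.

DIRTY = [5, 6]

0: W B6 → L0 miss [D]
1: W B7 → L1 miss [D]
2: W B1 → L1 miss wb→B7 [D]
3: R B6 → L0 hit [D]
4: W B4 → L1 miss wb→B1 [D]
5: W B7 → L1 miss wb→B4 [D]
6: R B1 → L1 miss wb→B7 [-]
7: R B1 → L1 hit [-]
8: W B8 → L2 miss [D]
9: R B8 → L2 hit [D]
10: R B1 → L1 hit [-]
11: R B7 → L1 miss [-]
12: R B5 → L2 miss wb→B8 [-]
13: W B5 → L2 hit [D]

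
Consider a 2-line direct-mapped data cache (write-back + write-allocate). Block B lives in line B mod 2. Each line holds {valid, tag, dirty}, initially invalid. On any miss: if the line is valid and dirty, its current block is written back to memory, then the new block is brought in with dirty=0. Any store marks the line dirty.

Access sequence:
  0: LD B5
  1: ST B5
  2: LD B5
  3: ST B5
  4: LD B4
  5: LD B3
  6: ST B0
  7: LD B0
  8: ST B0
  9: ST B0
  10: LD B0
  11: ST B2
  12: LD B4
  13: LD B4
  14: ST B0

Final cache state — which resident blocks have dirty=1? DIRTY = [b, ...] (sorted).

0: R B5 → L1 miss [-]
1: W B5 → L1 hit [D]
2: R B5 → L1 hit [D]
3: W B5 → L1 hit [D]
4: R B4 → L0 miss [-]
5: R B3 → L1 miss wb→B5 [-]
6: W B0 → L0 miss [D]
7: R B0 → L0 hit [D]
8: W B0 → L0 hit [D]
9: W B0 → L0 hit [D]
10: R B0 → L0 hit [D]
11: W B2 → L0 miss wb→B0 [D]
12: R B4 → L0 miss wb→B2 [-]
13: R B4 → L0 hit [-]
14: W B0 → L0 miss [D]

DIRTY = [0]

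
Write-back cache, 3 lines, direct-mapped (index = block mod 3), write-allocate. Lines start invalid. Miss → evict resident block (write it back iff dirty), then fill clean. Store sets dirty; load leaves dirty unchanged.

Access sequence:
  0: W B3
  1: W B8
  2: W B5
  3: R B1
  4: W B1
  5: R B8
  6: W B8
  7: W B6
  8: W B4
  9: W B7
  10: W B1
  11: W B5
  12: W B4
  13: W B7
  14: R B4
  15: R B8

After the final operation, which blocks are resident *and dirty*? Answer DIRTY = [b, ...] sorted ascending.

DIRTY = [6]

0: W B3 → L0 miss [D]
1: W B8 → L2 miss [D]
2: W B5 → L2 miss wb→B8 [D]
3: R B1 → L1 miss [-]
4: W B1 → L1 hit [D]
5: R B8 → L2 miss wb→B5 [-]
6: W B8 → L2 hit [D]
7: W B6 → L0 miss wb→B3 [D]
8: W B4 → L1 miss wb→B1 [D]
9: W B7 → L1 miss wb→B4 [D]
10: W B1 → L1 miss wb→B7 [D]
11: W B5 → L2 miss wb→B8 [D]
12: W B4 → L1 miss wb→B1 [D]
13: W B7 → L1 miss wb→B4 [D]
14: R B4 → L1 miss wb→B7 [-]
15: R B8 → L2 miss wb→B5 [-]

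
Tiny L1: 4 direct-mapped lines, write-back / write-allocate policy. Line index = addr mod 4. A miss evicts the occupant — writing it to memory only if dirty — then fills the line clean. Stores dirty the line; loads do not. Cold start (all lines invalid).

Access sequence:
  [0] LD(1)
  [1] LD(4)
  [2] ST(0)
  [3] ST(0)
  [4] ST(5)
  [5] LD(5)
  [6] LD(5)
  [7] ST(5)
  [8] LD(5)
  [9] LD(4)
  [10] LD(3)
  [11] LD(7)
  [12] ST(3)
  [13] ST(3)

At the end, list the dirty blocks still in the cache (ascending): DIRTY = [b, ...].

DIRTY = [3, 5]

0: R B1 → L1 miss [-]
1: R B4 → L0 miss [-]
2: W B0 → L0 miss [D]
3: W B0 → L0 hit [D]
4: W B5 → L1 miss [D]
5: R B5 → L1 hit [D]
6: R B5 → L1 hit [D]
7: W B5 → L1 hit [D]
8: R B5 → L1 hit [D]
9: R B4 → L0 miss wb→B0 [-]
10: R B3 → L3 miss [-]
11: R B7 → L3 miss [-]
12: W B3 → L3 miss [D]
13: W B3 → L3 hit [D]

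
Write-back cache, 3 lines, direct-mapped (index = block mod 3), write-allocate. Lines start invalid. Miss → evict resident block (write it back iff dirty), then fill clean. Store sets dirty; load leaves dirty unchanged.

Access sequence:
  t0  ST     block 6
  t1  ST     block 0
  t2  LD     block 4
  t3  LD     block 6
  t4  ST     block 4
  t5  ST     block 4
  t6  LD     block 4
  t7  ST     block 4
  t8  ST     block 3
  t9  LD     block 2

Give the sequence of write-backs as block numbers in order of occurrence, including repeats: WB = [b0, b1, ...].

0: W B6 -> L0 miss  d=D]
1: W B0 -> L0 miss wb->B6  d=D]
2: R B4 -> L1 miss  d=-]
3: R B6 -> L0 miss wb->B0  d=-]
4: W B4 -> L1 hit  d=D]
5: W B4 -> L1 hit  d=D]
6: R B4 -> L1 hit  d=D]
7: W B4 -> L1 hit  d=D]
8: W B3 -> L0 miss  d=D]
9: R B2 -> L2 miss  d=-]

WB = [6, 0]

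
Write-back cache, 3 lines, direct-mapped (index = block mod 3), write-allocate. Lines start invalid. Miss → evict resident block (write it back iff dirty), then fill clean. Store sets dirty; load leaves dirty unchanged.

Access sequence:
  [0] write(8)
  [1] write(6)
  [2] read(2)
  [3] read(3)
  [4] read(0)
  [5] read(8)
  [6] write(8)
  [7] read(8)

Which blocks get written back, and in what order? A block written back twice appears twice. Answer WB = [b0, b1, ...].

WB = [8, 6]

0: W B8 → L2 miss [D]
1: W B6 → L0 miss [D]
2: R B2 → L2 miss wb→B8 [-]
3: R B3 → L0 miss wb→B6 [-]
4: R B0 → L0 miss [-]
5: R B8 → L2 miss [-]
6: W B8 → L2 hit [D]
7: R B8 → L2 hit [D]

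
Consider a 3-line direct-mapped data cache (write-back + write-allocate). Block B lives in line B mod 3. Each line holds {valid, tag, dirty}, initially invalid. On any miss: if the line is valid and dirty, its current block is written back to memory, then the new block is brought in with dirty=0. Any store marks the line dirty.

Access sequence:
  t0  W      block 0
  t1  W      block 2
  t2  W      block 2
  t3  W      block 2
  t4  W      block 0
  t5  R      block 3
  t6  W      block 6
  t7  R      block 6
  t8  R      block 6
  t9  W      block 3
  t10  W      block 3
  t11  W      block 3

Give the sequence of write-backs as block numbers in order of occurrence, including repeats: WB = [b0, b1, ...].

WB = [0, 6]

0: W B0 → L0 miss [D]
1: W B2 → L2 miss [D]
2: W B2 → L2 hit [D]
3: W B2 → L2 hit [D]
4: W B0 → L0 hit [D]
5: R B3 → L0 miss wb→B0 [-]
6: W B6 → L0 miss [D]
7: R B6 → L0 hit [D]
8: R B6 → L0 hit [D]
9: W B3 → L0 miss wb→B6 [D]
10: W B3 → L0 hit [D]
11: W B3 → L0 hit [D]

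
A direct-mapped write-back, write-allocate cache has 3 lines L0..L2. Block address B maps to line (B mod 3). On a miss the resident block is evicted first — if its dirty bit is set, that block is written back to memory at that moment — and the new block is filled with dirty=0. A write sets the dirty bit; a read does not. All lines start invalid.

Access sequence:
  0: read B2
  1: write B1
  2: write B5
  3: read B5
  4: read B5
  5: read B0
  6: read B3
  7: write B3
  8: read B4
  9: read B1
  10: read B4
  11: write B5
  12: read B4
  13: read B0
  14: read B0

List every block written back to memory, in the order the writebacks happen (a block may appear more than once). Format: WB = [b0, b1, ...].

WB = [1, 3]

  0 | R B2 → L2 miss [-]
  1 | W B1 → L1 miss [D]
  2 | W B5 → L2 miss [D]
  3 | R B5 → L2 hit [D]
  4 | R B5 → L2 hit [D]
  5 | R B0 → L0 miss [-]
  6 | R B3 → L0 miss [-]
  7 | W B3 → L0 hit [D]
  8 | R B4 → L1 miss wb→B1 [-]
  9 | R B1 → L1 miss [-]
  10 | R B4 → L1 miss [-]
  11 | W B5 → L2 hit [D]
  12 | R B4 → L1 hit [-]
  13 | R B0 → L0 miss wb→B3 [-]
  14 | R B0 → L0 hit [-]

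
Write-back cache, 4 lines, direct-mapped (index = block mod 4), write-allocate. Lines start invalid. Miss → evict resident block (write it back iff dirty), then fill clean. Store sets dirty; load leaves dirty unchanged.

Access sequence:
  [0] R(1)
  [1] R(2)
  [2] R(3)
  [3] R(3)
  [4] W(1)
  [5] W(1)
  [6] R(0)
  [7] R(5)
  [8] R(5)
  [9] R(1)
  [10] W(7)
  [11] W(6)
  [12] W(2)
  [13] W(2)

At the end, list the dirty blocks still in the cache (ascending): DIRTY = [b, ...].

DIRTY = [2, 7]

0: R B1 → L1 miss [-]
1: R B2 → L2 miss [-]
2: R B3 → L3 miss [-]
3: R B3 → L3 hit [-]
4: W B1 → L1 hit [D]
5: W B1 → L1 hit [D]
6: R B0 → L0 miss [-]
7: R B5 → L1 miss wb→B1 [-]
8: R B5 → L1 hit [-]
9: R B1 → L1 miss [-]
10: W B7 → L3 miss [D]
11: W B6 → L2 miss [D]
12: W B2 → L2 miss wb→B6 [D]
13: W B2 → L2 hit [D]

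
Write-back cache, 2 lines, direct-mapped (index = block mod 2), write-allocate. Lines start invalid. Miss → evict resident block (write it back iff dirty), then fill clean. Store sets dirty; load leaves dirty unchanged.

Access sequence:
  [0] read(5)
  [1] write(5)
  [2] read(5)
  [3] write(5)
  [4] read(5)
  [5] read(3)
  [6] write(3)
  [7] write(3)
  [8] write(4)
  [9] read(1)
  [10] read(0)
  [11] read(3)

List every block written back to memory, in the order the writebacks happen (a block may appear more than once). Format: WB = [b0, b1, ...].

WB = [5, 3, 4]

0: R B5 → L1 miss [-]
1: W B5 → L1 hit [D]
2: R B5 → L1 hit [D]
3: W B5 → L1 hit [D]
4: R B5 → L1 hit [D]
5: R B3 → L1 miss wb→B5 [-]
6: W B3 → L1 hit [D]
7: W B3 → L1 hit [D]
8: W B4 → L0 miss [D]
9: R B1 → L1 miss wb→B3 [-]
10: R B0 → L0 miss wb→B4 [-]
11: R B3 → L1 miss [-]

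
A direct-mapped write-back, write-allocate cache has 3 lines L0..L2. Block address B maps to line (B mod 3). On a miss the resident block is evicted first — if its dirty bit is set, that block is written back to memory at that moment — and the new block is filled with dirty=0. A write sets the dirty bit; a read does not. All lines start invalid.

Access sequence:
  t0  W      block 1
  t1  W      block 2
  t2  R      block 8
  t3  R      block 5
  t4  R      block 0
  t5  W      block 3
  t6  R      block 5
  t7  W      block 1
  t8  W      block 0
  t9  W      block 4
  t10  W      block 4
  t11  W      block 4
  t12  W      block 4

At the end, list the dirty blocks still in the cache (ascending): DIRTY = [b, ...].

DIRTY = [0, 4]

0: W B1 -> L1 miss  d=D]
1: W B2 -> L2 miss  d=D]
2: R B8 -> L2 miss wb->B2  d=-]
3: R B5 -> L2 miss  d=-]
4: R B0 -> L0 miss  d=-]
5: W B3 -> L0 miss  d=D]
6: R B5 -> L2 hit  d=-]
7: W B1 -> L1 hit  d=D]
8: W B0 -> L0 miss wb->B3  d=D]
9: W B4 -> L1 miss wb->B1  d=D]
10: W B4 -> L1 hit  d=D]
11: W B4 -> L1 hit  d=D]
12: W B4 -> L1 hit  d=D]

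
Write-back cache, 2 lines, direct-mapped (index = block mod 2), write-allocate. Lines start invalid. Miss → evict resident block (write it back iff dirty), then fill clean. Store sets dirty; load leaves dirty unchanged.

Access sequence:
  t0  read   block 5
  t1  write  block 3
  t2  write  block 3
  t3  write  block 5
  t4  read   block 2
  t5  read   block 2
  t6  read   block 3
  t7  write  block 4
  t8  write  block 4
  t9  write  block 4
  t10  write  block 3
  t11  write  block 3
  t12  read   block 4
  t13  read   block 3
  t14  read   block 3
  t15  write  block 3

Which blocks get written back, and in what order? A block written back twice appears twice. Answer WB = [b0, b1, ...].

0: R B5 -> L1 miss  d=-]
1: W B3 -> L1 miss  d=D]
2: W B3 -> L1 hit  d=D]
3: W B5 -> L1 miss wb->B3  d=D]
4: R B2 -> L0 miss  d=-]
5: R B2 -> L0 hit  d=-]
6: R B3 -> L1 miss wb->B5  d=-]
7: W B4 -> L0 miss  d=D]
8: W B4 -> L0 hit  d=D]
9: W B4 -> L0 hit  d=D]
10: W B3 -> L1 hit  d=D]
11: W B3 -> L1 hit  d=D]
12: R B4 -> L0 hit  d=D]
13: R B3 -> L1 hit  d=D]
14: R B3 -> L1 hit  d=D]
15: W B3 -> L1 hit  d=D]

WB = [3, 5]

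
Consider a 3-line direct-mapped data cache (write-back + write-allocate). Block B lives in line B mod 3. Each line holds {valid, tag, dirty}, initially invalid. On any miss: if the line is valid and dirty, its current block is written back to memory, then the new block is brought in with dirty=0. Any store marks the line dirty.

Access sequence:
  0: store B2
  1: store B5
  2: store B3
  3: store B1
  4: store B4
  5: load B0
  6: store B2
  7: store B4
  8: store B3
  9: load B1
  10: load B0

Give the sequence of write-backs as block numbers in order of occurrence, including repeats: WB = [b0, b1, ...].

WB = [2, 1, 3, 5, 4, 3]

  0 | W B2 → L2 miss [D]
  1 | W B5 → L2 miss wb→B2 [D]
  2 | W B3 → L0 miss [D]
  3 | W B1 → L1 miss [D]
  4 | W B4 → L1 miss wb→B1 [D]
  5 | R B0 → L0 miss wb→B3 [-]
  6 | W B2 → L2 miss wb→B5 [D]
  7 | W B4 → L1 hit [D]
  8 | W B3 → L0 miss [D]
  9 | R B1 → L1 miss wb→B4 [-]
  10 | R B0 → L0 miss wb→B3 [-]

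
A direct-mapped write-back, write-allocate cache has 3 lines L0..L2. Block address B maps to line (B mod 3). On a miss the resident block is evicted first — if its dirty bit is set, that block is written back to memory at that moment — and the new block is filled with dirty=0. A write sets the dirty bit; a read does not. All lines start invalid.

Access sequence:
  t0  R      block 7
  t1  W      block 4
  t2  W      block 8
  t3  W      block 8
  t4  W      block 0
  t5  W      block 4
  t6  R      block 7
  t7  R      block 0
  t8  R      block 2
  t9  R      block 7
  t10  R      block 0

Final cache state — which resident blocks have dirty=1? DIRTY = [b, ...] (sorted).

0: R B7 → L1 miss [-]
1: W B4 → L1 miss [D]
2: W B8 → L2 miss [D]
3: W B8 → L2 hit [D]
4: W B0 → L0 miss [D]
5: W B4 → L1 hit [D]
6: R B7 → L1 miss wb→B4 [-]
7: R B0 → L0 hit [D]
8: R B2 → L2 miss wb→B8 [-]
9: R B7 → L1 hit [-]
10: R B0 → L0 hit [D]

DIRTY = [0]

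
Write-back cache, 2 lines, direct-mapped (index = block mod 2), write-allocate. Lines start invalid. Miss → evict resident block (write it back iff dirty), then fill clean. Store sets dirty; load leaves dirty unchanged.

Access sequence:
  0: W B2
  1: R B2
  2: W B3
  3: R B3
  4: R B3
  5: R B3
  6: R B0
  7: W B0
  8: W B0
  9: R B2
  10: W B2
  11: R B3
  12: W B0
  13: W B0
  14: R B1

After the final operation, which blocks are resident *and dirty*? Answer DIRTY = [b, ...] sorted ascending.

  0 | W B2 → L0 miss [D]
  1 | R B2 → L0 hit [D]
  2 | W B3 → L1 miss [D]
  3 | R B3 → L1 hit [D]
  4 | R B3 → L1 hit [D]
  5 | R B3 → L1 hit [D]
  6 | R B0 → L0 miss wb→B2 [-]
  7 | W B0 → L0 hit [D]
  8 | W B0 → L0 hit [D]
  9 | R B2 → L0 miss wb→B0 [-]
  10 | W B2 → L0 hit [D]
  11 | R B3 → L1 hit [D]
  12 | W B0 → L0 miss wb→B2 [D]
  13 | W B0 → L0 hit [D]
  14 | R B1 → L1 miss wb→B3 [-]

DIRTY = [0]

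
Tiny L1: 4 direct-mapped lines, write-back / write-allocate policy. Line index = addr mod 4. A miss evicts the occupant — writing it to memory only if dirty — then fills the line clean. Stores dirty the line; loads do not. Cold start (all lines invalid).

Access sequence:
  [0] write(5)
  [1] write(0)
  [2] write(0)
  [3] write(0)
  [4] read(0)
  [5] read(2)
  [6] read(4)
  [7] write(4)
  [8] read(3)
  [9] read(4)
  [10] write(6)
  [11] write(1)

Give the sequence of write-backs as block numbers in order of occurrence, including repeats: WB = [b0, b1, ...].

  0 | W B5 → L1 miss [D]
  1 | W B0 → L0 miss [D]
  2 | W B0 → L0 hit [D]
  3 | W B0 → L0 hit [D]
  4 | R B0 → L0 hit [D]
  5 | R B2 → L2 miss [-]
  6 | R B4 → L0 miss wb→B0 [-]
  7 | W B4 → L0 hit [D]
  8 | R B3 → L3 miss [-]
  9 | R B4 → L0 hit [D]
  10 | W B6 → L2 miss [D]
  11 | W B1 → L1 miss wb→B5 [D]

WB = [0, 5]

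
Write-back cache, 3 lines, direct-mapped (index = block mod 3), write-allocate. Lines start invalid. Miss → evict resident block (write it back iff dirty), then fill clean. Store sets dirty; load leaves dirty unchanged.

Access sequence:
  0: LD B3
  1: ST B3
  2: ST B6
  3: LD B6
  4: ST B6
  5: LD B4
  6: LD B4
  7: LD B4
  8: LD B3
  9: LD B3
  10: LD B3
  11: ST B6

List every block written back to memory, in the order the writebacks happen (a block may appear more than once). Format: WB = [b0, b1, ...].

WB = [3, 6]

  0 | R B3 → L0 miss [-]
  1 | W B3 → L0 hit [D]
  2 | W B6 → L0 miss wb→B3 [D]
  3 | R B6 → L0 hit [D]
  4 | W B6 → L0 hit [D]
  5 | R B4 → L1 miss [-]
  6 | R B4 → L1 hit [-]
  7 | R B4 → L1 hit [-]
  8 | R B3 → L0 miss wb→B6 [-]
  9 | R B3 → L0 hit [-]
  10 | R B3 → L0 hit [-]
  11 | W B6 → L0 miss [D]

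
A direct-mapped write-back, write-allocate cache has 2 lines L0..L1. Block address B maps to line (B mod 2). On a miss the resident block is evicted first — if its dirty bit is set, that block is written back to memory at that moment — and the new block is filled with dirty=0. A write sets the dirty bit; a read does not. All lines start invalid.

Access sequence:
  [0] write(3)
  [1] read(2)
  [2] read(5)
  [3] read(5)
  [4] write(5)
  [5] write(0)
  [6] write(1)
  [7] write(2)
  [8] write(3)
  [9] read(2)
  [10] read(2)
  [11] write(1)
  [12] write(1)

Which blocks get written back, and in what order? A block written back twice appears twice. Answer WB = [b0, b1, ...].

  0 | W B3 → L1 miss [D]
  1 | R B2 → L0 miss [-]
  2 | R B5 → L1 miss wb→B3 [-]
  3 | R B5 → L1 hit [-]
  4 | W B5 → L1 hit [D]
  5 | W B0 → L0 miss [D]
  6 | W B1 → L1 miss wb→B5 [D]
  7 | W B2 → L0 miss wb→B0 [D]
  8 | W B3 → L1 miss wb→B1 [D]
  9 | R B2 → L0 hit [D]
  10 | R B2 → L0 hit [D]
  11 | W B1 → L1 miss wb→B3 [D]
  12 | W B1 → L1 hit [D]

WB = [3, 5, 0, 1, 3]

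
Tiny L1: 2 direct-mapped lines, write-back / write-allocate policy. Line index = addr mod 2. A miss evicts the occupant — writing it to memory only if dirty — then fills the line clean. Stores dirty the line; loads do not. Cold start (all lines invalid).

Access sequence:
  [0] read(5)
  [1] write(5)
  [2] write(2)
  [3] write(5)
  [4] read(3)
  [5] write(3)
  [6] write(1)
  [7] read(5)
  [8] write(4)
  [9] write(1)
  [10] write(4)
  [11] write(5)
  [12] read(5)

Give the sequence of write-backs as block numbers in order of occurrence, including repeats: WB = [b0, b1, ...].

WB = [5, 3, 1, 2, 1]

  0 | R B5 → L1 miss [-]
  1 | W B5 → L1 hit [D]
  2 | W B2 → L0 miss [D]
  3 | W B5 → L1 hit [D]
  4 | R B3 → L1 miss wb→B5 [-]
  5 | W B3 → L1 hit [D]
  6 | W B1 → L1 miss wb→B3 [D]
  7 | R B5 → L1 miss wb→B1 [-]
  8 | W B4 → L0 miss wb→B2 [D]
  9 | W B1 → L1 miss [D]
  10 | W B4 → L0 hit [D]
  11 | W B5 → L1 miss wb→B1 [D]
  12 | R B5 → L1 hit [D]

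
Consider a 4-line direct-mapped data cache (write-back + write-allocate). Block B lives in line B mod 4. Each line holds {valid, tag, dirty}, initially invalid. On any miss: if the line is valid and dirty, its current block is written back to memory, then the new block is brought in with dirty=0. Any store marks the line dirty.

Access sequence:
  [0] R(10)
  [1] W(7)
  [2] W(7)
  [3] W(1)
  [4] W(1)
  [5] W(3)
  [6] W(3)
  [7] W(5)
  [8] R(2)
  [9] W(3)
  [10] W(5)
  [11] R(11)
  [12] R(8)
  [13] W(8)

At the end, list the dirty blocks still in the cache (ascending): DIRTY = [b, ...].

DIRTY = [5, 8]

0: R B10 -> L2 miss  d=-]
1: W B7 -> L3 miss  d=D]
2: W B7 -> L3 hit  d=D]
3: W B1 -> L1 miss  d=D]
4: W B1 -> L1 hit  d=D]
5: W B3 -> L3 miss wb->B7  d=D]
6: W B3 -> L3 hit  d=D]
7: W B5 -> L1 miss wb->B1  d=D]
8: R B2 -> L2 miss  d=-]
9: W B3 -> L3 hit  d=D]
10: W B5 -> L1 hit  d=D]
11: R B11 -> L3 miss wb->B3  d=-]
12: R B8 -> L0 miss  d=-]
13: W B8 -> L0 hit  d=D]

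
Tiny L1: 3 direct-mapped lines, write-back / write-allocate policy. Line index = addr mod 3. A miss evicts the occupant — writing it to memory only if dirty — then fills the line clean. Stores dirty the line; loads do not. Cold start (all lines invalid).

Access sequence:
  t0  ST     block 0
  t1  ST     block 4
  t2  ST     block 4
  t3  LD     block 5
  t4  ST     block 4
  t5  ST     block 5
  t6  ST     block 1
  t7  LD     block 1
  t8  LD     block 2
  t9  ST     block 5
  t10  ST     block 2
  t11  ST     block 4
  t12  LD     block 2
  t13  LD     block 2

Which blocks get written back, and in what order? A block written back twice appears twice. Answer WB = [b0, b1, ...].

WB = [4, 5, 5, 1]

0: W B0 → L0 miss [D]
1: W B4 → L1 miss [D]
2: W B4 → L1 hit [D]
3: R B5 → L2 miss [-]
4: W B4 → L1 hit [D]
5: W B5 → L2 hit [D]
6: W B1 → L1 miss wb→B4 [D]
7: R B1 → L1 hit [D]
8: R B2 → L2 miss wb→B5 [-]
9: W B5 → L2 miss [D]
10: W B2 → L2 miss wb→B5 [D]
11: W B4 → L1 miss wb→B1 [D]
12: R B2 → L2 hit [D]
13: R B2 → L2 hit [D]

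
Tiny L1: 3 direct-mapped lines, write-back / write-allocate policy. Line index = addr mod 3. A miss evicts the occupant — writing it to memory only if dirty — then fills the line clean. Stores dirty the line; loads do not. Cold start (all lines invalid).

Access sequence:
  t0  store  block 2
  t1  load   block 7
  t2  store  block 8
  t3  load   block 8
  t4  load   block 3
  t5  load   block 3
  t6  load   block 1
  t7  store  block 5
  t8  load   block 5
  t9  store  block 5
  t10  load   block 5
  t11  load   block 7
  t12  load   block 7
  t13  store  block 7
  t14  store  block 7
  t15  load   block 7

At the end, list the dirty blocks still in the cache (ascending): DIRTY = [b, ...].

0: W B2 → L2 miss [D]
1: R B7 → L1 miss [-]
2: W B8 → L2 miss wb→B2 [D]
3: R B8 → L2 hit [D]
4: R B3 → L0 miss [-]
5: R B3 → L0 hit [-]
6: R B1 → L1 miss [-]
7: W B5 → L2 miss wb→B8 [D]
8: R B5 → L2 hit [D]
9: W B5 → L2 hit [D]
10: R B5 → L2 hit [D]
11: R B7 → L1 miss [-]
12: R B7 → L1 hit [-]
13: W B7 → L1 hit [D]
14: W B7 → L1 hit [D]
15: R B7 → L1 hit [D]

DIRTY = [5, 7]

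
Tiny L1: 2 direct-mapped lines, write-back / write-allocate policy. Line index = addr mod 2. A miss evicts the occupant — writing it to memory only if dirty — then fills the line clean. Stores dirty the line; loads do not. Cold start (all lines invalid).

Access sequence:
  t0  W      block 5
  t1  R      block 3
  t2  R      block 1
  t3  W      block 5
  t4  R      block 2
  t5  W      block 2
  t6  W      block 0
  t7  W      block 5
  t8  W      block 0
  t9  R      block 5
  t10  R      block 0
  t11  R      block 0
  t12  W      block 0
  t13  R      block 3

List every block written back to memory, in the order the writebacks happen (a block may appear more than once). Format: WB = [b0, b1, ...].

WB = [5, 2, 5]

0: W B5 -> L1 miss  d=D]
1: R B3 -> L1 miss wb->B5  d=-]
2: R B1 -> L1 miss  d=-]
3: W B5 -> L1 miss  d=D]
4: R B2 -> L0 miss  d=-]
5: W B2 -> L0 hit  d=D]
6: W B0 -> L0 miss wb->B2  d=D]
7: W B5 -> L1 hit  d=D]
8: W B0 -> L0 hit  d=D]
9: R B5 -> L1 hit  d=D]
10: R B0 -> L0 hit  d=D]
11: R B0 -> L0 hit  d=D]
12: W B0 -> L0 hit  d=D]
13: R B3 -> L1 miss wb->B5  d=-]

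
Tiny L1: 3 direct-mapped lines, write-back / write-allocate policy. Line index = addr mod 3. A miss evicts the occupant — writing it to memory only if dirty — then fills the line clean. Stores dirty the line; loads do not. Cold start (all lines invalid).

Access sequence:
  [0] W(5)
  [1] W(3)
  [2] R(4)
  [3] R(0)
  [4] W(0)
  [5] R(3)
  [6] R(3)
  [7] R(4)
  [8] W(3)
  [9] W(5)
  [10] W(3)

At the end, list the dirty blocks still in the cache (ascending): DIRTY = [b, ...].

DIRTY = [3, 5]

0: W B5 -> L2 miss  d=D]
1: W B3 -> L0 miss  d=D]
2: R B4 -> L1 miss  d=-]
3: R B0 -> L0 miss wb->B3  d=-]
4: W B0 -> L0 hit  d=D]
5: R B3 -> L0 miss wb->B0  d=-]
6: R B3 -> L0 hit  d=-]
7: R B4 -> L1 hit  d=-]
8: W B3 -> L0 hit  d=D]
9: W B5 -> L2 hit  d=D]
10: W B3 -> L0 hit  d=D]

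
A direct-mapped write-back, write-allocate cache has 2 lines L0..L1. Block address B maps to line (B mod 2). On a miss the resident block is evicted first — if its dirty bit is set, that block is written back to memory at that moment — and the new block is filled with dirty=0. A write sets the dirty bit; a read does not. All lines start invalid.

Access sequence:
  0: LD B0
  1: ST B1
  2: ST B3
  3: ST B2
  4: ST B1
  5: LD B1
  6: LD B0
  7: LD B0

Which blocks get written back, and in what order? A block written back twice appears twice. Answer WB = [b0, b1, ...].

WB = [1, 3, 2]

0: R B0 -> L0 miss  d=-]
1: W B1 -> L1 miss  d=D]
2: W B3 -> L1 miss wb->B1  d=D]
3: W B2 -> L0 miss  d=D]
4: W B1 -> L1 miss wb->B3  d=D]
5: R B1 -> L1 hit  d=D]
6: R B0 -> L0 miss wb->B2  d=-]
7: R B0 -> L0 hit  d=-]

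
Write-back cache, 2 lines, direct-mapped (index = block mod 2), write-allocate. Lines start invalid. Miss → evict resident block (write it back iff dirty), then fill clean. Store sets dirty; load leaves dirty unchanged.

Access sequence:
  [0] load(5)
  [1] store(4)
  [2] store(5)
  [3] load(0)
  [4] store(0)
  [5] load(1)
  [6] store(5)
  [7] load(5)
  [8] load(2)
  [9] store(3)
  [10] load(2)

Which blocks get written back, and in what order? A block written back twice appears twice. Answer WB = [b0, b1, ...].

WB = [4, 5, 0, 5]

0: R B5 -> L1 miss  d=-]
1: W B4 -> L0 miss  d=D]
2: W B5 -> L1 hit  d=D]
3: R B0 -> L0 miss wb->B4  d=-]
4: W B0 -> L0 hit  d=D]
5: R B1 -> L1 miss wb->B5  d=-]
6: W B5 -> L1 miss  d=D]
7: R B5 -> L1 hit  d=D]
8: R B2 -> L0 miss wb->B0  d=-]
9: W B3 -> L1 miss wb->B5  d=D]
10: R B2 -> L0 hit  d=-]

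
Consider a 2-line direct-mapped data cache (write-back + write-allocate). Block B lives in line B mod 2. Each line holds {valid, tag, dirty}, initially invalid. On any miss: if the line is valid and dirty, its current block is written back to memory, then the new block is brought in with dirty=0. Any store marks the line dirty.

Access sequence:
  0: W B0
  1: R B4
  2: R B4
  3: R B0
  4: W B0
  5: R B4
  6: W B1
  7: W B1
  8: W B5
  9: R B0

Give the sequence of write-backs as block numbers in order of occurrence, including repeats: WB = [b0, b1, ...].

  0 | W B0 → L0 miss [D]
  1 | R B4 → L0 miss wb→B0 [-]
  2 | R B4 → L0 hit [-]
  3 | R B0 → L0 miss [-]
  4 | W B0 → L0 hit [D]
  5 | R B4 → L0 miss wb→B0 [-]
  6 | W B1 → L1 miss [D]
  7 | W B1 → L1 hit [D]
  8 | W B5 → L1 miss wb→B1 [D]
  9 | R B0 → L0 miss [-]

WB = [0, 0, 1]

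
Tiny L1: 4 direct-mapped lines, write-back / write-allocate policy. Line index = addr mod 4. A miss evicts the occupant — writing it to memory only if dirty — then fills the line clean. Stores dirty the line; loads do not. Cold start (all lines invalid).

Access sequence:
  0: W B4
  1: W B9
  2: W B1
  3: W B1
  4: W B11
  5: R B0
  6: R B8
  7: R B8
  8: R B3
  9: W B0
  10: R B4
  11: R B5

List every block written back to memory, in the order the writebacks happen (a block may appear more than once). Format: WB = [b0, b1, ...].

WB = [9, 4, 11, 0, 1]

0: W B4 -> L0 miss  d=D]
1: W B9 -> L1 miss  d=D]
2: W B1 -> L1 miss wb->B9  d=D]
3: W B1 -> L1 hit  d=D]
4: W B11 -> L3 miss  d=D]
5: R B0 -> L0 miss wb->B4  d=-]
6: R B8 -> L0 miss  d=-]
7: R B8 -> L0 hit  d=-]
8: R B3 -> L3 miss wb->B11  d=-]
9: W B0 -> L0 miss  d=D]
10: R B4 -> L0 miss wb->B0  d=-]
11: R B5 -> L1 miss wb->B1  d=-]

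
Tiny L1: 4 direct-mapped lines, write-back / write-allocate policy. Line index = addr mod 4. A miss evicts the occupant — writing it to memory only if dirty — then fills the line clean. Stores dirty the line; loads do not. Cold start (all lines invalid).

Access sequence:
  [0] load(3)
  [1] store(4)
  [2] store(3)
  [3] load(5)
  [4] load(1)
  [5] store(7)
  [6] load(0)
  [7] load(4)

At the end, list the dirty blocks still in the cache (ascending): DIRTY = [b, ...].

DIRTY = [7]

0: R B3 → L3 miss [-]
1: W B4 → L0 miss [D]
2: W B3 → L3 hit [D]
3: R B5 → L1 miss [-]
4: R B1 → L1 miss [-]
5: W B7 → L3 miss wb→B3 [D]
6: R B0 → L0 miss wb→B4 [-]
7: R B4 → L0 miss [-]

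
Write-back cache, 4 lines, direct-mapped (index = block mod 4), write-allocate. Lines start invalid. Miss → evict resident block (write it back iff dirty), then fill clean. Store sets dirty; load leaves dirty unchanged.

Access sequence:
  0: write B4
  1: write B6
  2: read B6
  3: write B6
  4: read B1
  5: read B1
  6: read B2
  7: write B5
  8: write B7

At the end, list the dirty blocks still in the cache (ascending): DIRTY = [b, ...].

DIRTY = [4, 5, 7]

0: W B4 → L0 miss [D]
1: W B6 → L2 miss [D]
2: R B6 → L2 hit [D]
3: W B6 → L2 hit [D]
4: R B1 → L1 miss [-]
5: R B1 → L1 hit [-]
6: R B2 → L2 miss wb→B6 [-]
7: W B5 → L1 miss [D]
8: W B7 → L3 miss [D]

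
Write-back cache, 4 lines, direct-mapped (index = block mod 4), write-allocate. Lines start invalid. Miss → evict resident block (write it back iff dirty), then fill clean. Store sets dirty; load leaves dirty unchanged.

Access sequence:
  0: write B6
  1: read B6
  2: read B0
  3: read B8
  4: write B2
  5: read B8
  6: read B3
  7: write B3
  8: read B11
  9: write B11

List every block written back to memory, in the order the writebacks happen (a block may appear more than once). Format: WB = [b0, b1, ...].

WB = [6, 3]

  0 | W B6 → L2 miss [D]
  1 | R B6 → L2 hit [D]
  2 | R B0 → L0 miss [-]
  3 | R B8 → L0 miss [-]
  4 | W B2 → L2 miss wb→B6 [D]
  5 | R B8 → L0 hit [-]
  6 | R B3 → L3 miss [-]
  7 | W B3 → L3 hit [D]
  8 | R B11 → L3 miss wb→B3 [-]
  9 | W B11 → L3 hit [D]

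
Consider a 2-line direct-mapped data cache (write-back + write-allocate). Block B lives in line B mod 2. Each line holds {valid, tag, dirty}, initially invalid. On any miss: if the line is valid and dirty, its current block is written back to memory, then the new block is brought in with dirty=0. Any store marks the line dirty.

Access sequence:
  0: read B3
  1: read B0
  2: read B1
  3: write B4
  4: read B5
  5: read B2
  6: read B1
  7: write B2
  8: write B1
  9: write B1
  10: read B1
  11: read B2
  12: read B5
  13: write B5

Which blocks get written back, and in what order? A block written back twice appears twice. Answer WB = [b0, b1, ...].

WB = [4, 1]

0: R B3 → L1 miss [-]
1: R B0 → L0 miss [-]
2: R B1 → L1 miss [-]
3: W B4 → L0 miss [D]
4: R B5 → L1 miss [-]
5: R B2 → L0 miss wb→B4 [-]
6: R B1 → L1 miss [-]
7: W B2 → L0 hit [D]
8: W B1 → L1 hit [D]
9: W B1 → L1 hit [D]
10: R B1 → L1 hit [D]
11: R B2 → L0 hit [D]
12: R B5 → L1 miss wb→B1 [-]
13: W B5 → L1 hit [D]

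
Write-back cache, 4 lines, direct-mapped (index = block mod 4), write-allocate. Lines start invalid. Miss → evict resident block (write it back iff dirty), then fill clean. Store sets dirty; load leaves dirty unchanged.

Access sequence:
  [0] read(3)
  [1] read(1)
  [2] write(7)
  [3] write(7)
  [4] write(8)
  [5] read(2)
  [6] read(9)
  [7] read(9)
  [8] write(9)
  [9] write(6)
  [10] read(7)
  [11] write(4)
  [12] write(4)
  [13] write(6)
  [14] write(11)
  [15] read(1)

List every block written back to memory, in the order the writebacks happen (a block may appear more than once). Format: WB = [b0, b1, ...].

WB = [8, 7, 9]

0: R B3 → L3 miss [-]
1: R B1 → L1 miss [-]
2: W B7 → L3 miss [D]
3: W B7 → L3 hit [D]
4: W B8 → L0 miss [D]
5: R B2 → L2 miss [-]
6: R B9 → L1 miss [-]
7: R B9 → L1 hit [-]
8: W B9 → L1 hit [D]
9: W B6 → L2 miss [D]
10: R B7 → L3 hit [D]
11: W B4 → L0 miss wb→B8 [D]
12: W B4 → L0 hit [D]
13: W B6 → L2 hit [D]
14: W B11 → L3 miss wb→B7 [D]
15: R B1 → L1 miss wb→B9 [-]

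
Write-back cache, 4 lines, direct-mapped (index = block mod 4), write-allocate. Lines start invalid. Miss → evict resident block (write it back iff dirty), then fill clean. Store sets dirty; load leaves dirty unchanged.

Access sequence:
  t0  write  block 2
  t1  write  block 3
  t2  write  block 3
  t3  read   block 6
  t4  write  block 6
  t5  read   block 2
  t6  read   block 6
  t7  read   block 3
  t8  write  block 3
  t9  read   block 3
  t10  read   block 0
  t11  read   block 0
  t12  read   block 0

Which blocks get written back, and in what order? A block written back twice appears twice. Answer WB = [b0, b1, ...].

0: W B2 → L2 miss [D]
1: W B3 → L3 miss [D]
2: W B3 → L3 hit [D]
3: R B6 → L2 miss wb→B2 [-]
4: W B6 → L2 hit [D]
5: R B2 → L2 miss wb→B6 [-]
6: R B6 → L2 miss [-]
7: R B3 → L3 hit [D]
8: W B3 → L3 hit [D]
9: R B3 → L3 hit [D]
10: R B0 → L0 miss [-]
11: R B0 → L0 hit [-]
12: R B0 → L0 hit [-]

WB = [2, 6]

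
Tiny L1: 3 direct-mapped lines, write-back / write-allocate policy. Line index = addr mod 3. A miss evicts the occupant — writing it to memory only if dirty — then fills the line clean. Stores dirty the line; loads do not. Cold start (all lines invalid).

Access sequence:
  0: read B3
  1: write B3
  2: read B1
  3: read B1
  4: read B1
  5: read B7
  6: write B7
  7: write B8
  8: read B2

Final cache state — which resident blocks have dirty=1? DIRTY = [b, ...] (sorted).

  0 | R B3 → L0 miss [-]
  1 | W B3 → L0 hit [D]
  2 | R B1 → L1 miss [-]
  3 | R B1 → L1 hit [-]
  4 | R B1 → L1 hit [-]
  5 | R B7 → L1 miss [-]
  6 | W B7 → L1 hit [D]
  7 | W B8 → L2 miss [D]
  8 | R B2 → L2 miss wb→B8 [-]

DIRTY = [3, 7]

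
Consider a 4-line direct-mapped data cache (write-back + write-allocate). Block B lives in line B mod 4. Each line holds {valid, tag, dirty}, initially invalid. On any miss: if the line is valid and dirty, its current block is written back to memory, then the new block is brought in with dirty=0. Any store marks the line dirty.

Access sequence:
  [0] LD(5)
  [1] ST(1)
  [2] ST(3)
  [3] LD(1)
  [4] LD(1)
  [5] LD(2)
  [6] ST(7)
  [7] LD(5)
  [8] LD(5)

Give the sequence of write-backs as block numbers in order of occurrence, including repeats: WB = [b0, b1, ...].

WB = [3, 1]

  0 | R B5 → L1 miss [-]
  1 | W B1 → L1 miss [D]
  2 | W B3 → L3 miss [D]
  3 | R B1 → L1 hit [D]
  4 | R B1 → L1 hit [D]
  5 | R B2 → L2 miss [-]
  6 | W B7 → L3 miss wb→B3 [D]
  7 | R B5 → L1 miss wb→B1 [-]
  8 | R B5 → L1 hit [-]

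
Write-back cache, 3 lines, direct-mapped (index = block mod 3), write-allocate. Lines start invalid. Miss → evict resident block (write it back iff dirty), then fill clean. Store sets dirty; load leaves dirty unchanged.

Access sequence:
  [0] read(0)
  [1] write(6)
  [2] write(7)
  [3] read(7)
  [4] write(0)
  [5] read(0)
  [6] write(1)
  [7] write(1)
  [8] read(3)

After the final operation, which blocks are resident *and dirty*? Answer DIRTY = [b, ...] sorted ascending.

0: R B0 -> L0 miss  d=-]
1: W B6 -> L0 miss  d=D]
2: W B7 -> L1 miss  d=D]
3: R B7 -> L1 hit  d=D]
4: W B0 -> L0 miss wb->B6  d=D]
5: R B0 -> L0 hit  d=D]
6: W B1 -> L1 miss wb->B7  d=D]
7: W B1 -> L1 hit  d=D]
8: R B3 -> L0 miss wb->B0  d=-]

DIRTY = [1]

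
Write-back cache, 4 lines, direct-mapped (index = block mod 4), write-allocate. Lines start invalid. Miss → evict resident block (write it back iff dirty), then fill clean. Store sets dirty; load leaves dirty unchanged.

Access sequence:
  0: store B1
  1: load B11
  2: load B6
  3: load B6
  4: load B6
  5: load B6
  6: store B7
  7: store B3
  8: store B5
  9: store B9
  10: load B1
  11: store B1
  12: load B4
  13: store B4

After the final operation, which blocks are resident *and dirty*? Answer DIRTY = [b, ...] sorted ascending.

DIRTY = [1, 3, 4]

0: W B1 -> L1 miss  d=D]
1: R B11 -> L3 miss  d=-]
2: R B6 -> L2 miss  d=-]
3: R B6 -> L2 hit  d=-]
4: R B6 -> L2 hit  d=-]
5: R B6 -> L2 hit  d=-]
6: W B7 -> L3 miss  d=D]
7: W B3 -> L3 miss wb->B7  d=D]
8: W B5 -> L1 miss wb->B1  d=D]
9: W B9 -> L1 miss wb->B5  d=D]
10: R B1 -> L1 miss wb->B9  d=-]
11: W B1 -> L1 hit  d=D]
12: R B4 -> L0 miss  d=-]
13: W B4 -> L0 hit  d=D]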